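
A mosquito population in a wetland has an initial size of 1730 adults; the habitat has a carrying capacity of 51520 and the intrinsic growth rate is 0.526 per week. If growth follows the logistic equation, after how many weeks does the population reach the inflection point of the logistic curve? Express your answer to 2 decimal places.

Logistic growth is fastest at N = K/2 = 25760.
A = (K − N₀)/N₀ = 28.78. Set K/(1 + A·e^(−rt)) = K/2 → A·e^(−rt) = 1.
e^(−0.526t) = 1/28.78 = 0.0347459, so t = ln(28.78)/0.526 = 3.3597/0.526 = 6.3872.

6.39 weeks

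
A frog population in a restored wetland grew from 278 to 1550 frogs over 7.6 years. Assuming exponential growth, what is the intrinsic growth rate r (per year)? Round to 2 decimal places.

0.23 per year

From N(t) = N₀·e^(rt): e^(r·7.6) = 1550/278 = 5.5755.
r·7.6 = ln(5.5755) = 1.7184, so r = 1.7184/7.6 = 0.2261.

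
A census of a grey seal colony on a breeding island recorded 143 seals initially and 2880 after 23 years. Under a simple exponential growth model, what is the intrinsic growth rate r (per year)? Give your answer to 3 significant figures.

0.131 per year

From N(t) = N₀·e^(rt): e^(r·23) = 2880/143 = 20.14.
r·23 = ln(20.14) = 3.0027, so r = 3.0027/23 = 0.13055.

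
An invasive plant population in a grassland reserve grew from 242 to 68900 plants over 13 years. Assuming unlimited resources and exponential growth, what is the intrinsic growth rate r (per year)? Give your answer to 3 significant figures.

0.435 per year

From N(t) = N₀·e^(rt): e^(r·13) = 68900/242 = 284.71.
r·13 = ln(284.71) = 5.6515, so r = 5.6515/13 = 0.43473.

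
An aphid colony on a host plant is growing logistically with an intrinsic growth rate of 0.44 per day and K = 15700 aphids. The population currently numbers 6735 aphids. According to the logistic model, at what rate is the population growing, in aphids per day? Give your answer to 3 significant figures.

1690 aphids per day

dN/dt = rN(1 − N/K) = 0.44 × 6735 × (1 − 6735/15700).
1 − 6735/15700 = 0.57102; dN/dt = 0.44 × 6735 × 0.57102 = 1692.2.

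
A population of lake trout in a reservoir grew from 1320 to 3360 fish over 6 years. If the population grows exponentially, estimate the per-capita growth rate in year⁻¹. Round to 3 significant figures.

From N(t) = N₀·e^(rt): e^(r·6) = 3360/1320 = 2.5455.
r·6 = ln(2.5455) = 0.93431, so r = 0.93431/6 = 0.15572.

0.156 per year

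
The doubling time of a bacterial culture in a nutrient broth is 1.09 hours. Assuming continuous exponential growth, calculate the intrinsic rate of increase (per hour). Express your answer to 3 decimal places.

r = ln(2)/t_d = 0.6931/1.09 = 0.63591.

0.636 per hour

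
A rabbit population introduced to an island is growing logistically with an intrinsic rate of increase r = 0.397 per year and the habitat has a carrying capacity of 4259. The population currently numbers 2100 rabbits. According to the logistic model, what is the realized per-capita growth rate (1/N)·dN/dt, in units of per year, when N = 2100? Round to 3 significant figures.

(1/N)·dN/dt = r(1 − N/K) = 0.397 × (1 − 2100/4259).
= 0.397 × 0.50693 = 0.20125.

0.201 per year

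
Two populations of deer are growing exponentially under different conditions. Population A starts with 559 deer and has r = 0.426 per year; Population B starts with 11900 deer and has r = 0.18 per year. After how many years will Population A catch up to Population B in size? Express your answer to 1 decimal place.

Set 559·e^(0.426t) = 11900·e^(0.18t).
e^((0.426 − 0.18)t) = 11900/559 → e^(0.246·t) = 21.288.
0.246·t = ln(21.288) = 3.0581, so t = 3.0581/0.246 = 12.431.

12.4 years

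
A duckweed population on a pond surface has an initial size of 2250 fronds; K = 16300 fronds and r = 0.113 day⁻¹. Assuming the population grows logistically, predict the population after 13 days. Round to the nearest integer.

6688 fronds

A = (K − N₀)/N₀ = (16300 − 2250)/2250 = 6.2444.
N(t) = K/(1 + A·e^(−rt)) = 16300/(1 + 6.2444×e^(−0.113×13)).
e^(−1.469) = 0.23016; denominator = 1 + 6.2444×0.23016 = 2.4372.
N = 16300/2.4372 = 6688.02.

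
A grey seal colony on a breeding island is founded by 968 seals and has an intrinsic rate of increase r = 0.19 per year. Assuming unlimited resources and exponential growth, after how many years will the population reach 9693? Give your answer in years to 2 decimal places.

12.13 years

Set N₀·e^(rt) = 9693: e^(0.19·t) = 9693/968 = 10.013.
0.19·t = ln(10.013) = 2.3039, so t = 2.3039/0.19 = 12.126.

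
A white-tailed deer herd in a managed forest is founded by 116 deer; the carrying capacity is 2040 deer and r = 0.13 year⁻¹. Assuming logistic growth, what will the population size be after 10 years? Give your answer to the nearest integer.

370 deer

A = (K − N₀)/N₀ = (2040 − 116)/116 = 16.586.
N(t) = K/(1 + A·e^(−rt)) = 2040/(1 + 16.586×e^(−0.13×10)).
e^(−1.3) = 0.27253; denominator = 1 + 16.586×0.27253 = 5.5203.
N = 2040/5.5203 = 369.547.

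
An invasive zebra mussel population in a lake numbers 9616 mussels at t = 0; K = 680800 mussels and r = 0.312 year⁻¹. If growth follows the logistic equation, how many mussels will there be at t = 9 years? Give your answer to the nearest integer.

130656 mussels

A = (K − N₀)/N₀ = (680800 − 9616)/9616 = 69.799.
N(t) = K/(1 + A·e^(−rt)) = 680800/(1 + 69.799×e^(−0.312×9)).
e^(−2.808) = 0.060326; denominator = 1 + 69.799×0.060326 = 5.2106.
N = 680800/5.2106 = 130656.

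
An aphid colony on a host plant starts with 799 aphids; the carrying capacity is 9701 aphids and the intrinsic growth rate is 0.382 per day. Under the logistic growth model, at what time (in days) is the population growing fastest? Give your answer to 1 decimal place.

Logistic growth is fastest at N = K/2 = 4850.5.
A = (K − N₀)/N₀ = 11.141. Set K/(1 + A·e^(−rt)) = K/2 → A·e^(−rt) = 1.
e^(−0.382t) = 1/11.141 = 0.0897551, so t = ln(11.141)/0.382 = 2.4107/0.382 = 6.3107.

6.3 days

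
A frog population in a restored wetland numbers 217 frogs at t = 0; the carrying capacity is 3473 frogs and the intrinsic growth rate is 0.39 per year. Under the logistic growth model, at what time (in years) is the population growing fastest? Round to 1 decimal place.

6.9 years

Logistic growth is fastest at N = K/2 = 1736.5.
A = (K − N₀)/N₀ = 15.005. Set K/(1 + A·e^(−rt)) = K/2 → A·e^(−rt) = 1.
e^(−0.39t) = 1/15.005 = 0.0666462, so t = ln(15.005)/0.39 = 2.7084/0.39 = 6.9445.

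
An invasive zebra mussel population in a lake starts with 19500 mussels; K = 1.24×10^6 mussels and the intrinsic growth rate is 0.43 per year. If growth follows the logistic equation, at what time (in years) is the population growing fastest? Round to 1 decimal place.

9.6 years

Logistic growth is fastest at N = K/2 = 620000.
A = (K − N₀)/N₀ = 62.59. Set K/(1 + A·e^(−rt)) = K/2 → A·e^(−rt) = 1.
e^(−0.43t) = 1/62.59 = 0.0159771, so t = ln(62.59)/0.43 = 4.1366/0.43 = 9.62.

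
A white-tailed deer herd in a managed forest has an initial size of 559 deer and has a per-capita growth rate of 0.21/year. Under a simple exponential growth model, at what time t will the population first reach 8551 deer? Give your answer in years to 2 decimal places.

12.99 years

Set N₀·e^(rt) = 8551: e^(0.21·t) = 8551/559 = 15.297.
0.21·t = ln(15.297) = 2.7277, so t = 2.7277/0.21 = 12.989.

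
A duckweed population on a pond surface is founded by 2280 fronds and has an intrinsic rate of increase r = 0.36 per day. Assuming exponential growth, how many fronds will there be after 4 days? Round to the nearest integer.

9623 fronds

N(t) = N₀·e^(rt) = 2280 × e^(0.36×4) = 2280 × e^1.44.
e^1.44 ≈ 4.2207, so N ≈ 2280 × 4.2207 = 9623.19.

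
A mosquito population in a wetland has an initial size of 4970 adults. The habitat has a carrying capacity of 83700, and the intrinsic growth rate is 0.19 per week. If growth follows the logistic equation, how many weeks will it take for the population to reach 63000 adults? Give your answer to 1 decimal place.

A = (K − N₀)/N₀ = (83700 − 4970)/4970 = 15.841.
Solve 83700/(1 + 15.841·e^(−0.19t)) = 63000: 1 + 15.841·e^(−0.19t) = 1.3286, so e^(−0.19t) = 0.0207418.
−0.19·t = ln(0.0207418) = -3.8756, so t = 3.8756/0.19 = 20.398.

20.4 weeks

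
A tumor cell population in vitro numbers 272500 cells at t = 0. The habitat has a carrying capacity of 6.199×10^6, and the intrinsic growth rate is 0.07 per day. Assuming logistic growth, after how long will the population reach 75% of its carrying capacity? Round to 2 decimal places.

A = (K − N₀)/N₀ = (6.199×10^6 − 272500)/272500 = 21.749.
Solve 6.199×10^6/(1 + 21.749·e^(−0.07t)) = 4.64925×10^6: 1 + 21.749·e^(−0.07t) = 1.3333, so e^(−0.07t) = 0.0153266.
−0.07·t = ln(0.0153266) = -4.1782, so t = 4.1782/0.07 = 59.688.

59.69 days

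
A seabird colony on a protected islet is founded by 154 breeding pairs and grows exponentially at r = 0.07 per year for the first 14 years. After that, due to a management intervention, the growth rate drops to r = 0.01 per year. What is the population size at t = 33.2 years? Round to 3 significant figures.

497 breeding pairs

Phase 1: N(14) = 154·e^(0.07×14) = 154·e^0.98 = 410.326.
Phase 2 runs for 33.2 − 14 = 19.2 years at r = 0.01.
N(33.2) = 410.326·e^(0.01×19.2) = 410.326·e^0.192 = 497.18.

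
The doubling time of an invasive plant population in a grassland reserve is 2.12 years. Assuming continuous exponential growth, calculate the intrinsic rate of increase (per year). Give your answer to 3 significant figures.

0.327 per year

r = ln(2)/t_d = 0.6931/2.12 = 0.32696.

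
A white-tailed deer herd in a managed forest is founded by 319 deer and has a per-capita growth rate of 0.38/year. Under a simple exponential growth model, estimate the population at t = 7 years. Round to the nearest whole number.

4561 deer

N(t) = N₀·e^(rt) = 319 × e^(0.38×7) = 319 × e^2.66.
e^2.66 ≈ 14.296, so N ≈ 319 × 14.296 = 4560.52.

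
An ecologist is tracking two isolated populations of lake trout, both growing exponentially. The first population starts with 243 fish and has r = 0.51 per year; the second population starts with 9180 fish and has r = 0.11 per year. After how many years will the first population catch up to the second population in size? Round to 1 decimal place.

9.1 years

Set 243·e^(0.51t) = 9180·e^(0.11t).
e^((0.51 − 0.11)t) = 9180/243 → e^(0.4·t) = 37.778.
0.4·t = ln(37.778) = 3.6317, so t = 3.6317/0.4 = 9.0793.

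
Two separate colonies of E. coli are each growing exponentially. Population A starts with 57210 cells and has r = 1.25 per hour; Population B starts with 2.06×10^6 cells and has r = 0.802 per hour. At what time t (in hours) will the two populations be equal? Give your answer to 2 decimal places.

8.00 hours

Set 57210·e^(1.25t) = 2.06×10^6·e^(0.802t).
e^((1.25 − 0.802)t) = 2.06×10^6/57210 → e^(0.448·t) = 36.008.
0.448·t = ln(36.008) = 3.5837, so t = 3.5837/0.448 = 7.9994.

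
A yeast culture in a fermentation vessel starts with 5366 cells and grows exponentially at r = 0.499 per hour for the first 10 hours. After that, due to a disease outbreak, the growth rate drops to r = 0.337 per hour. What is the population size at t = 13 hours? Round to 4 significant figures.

2167000 cells

Phase 1: N(10) = 5366·e^(0.499×10) = 5366·e^4.99 = 788461.
Phase 2 runs for 13 − 10 = 3 hours at r = 0.337.
N(13) = 788461·e^(0.337×3) = 788461·e^1.011 = 2.166965×10^6.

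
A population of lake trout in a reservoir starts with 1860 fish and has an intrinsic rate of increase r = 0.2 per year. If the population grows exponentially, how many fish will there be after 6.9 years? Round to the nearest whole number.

7393 fish

N(t) = N₀·e^(rt) = 1860 × e^(0.2×6.9) = 1860 × e^1.38.
e^1.38 ≈ 3.9749, so N ≈ 1860 × 3.9749 = 7393.32.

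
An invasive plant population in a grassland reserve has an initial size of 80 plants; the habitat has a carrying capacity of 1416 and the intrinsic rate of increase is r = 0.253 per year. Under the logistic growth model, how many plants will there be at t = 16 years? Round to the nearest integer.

1096 plants

A = (K − N₀)/N₀ = (1416 − 80)/80 = 16.7.
N(t) = K/(1 + A·e^(−rt)) = 1416/(1 + 16.7×e^(−0.253×16)).
e^(−4.048) = 0.017457; denominator = 1 + 16.7×0.017457 = 1.2915.
N = 1416/1.2915 = 1096.37.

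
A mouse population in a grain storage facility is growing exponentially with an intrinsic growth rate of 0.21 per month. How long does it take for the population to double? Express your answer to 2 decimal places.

3.30 months

Doubling time t_d = ln(2)/r = 0.6931/0.21 = 3.3007.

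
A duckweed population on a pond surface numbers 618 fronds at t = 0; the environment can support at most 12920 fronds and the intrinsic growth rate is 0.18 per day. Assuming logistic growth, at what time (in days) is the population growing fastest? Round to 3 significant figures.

16.6 days

Logistic growth is fastest at N = K/2 = 6460.
A = (K − N₀)/N₀ = 19.906. Set K/(1 + A·e^(−rt)) = K/2 → A·e^(−rt) = 1.
e^(−0.18t) = 1/19.906 = 0.0502357, so t = ln(19.906)/0.18 = 2.991/0.18 = 16.617.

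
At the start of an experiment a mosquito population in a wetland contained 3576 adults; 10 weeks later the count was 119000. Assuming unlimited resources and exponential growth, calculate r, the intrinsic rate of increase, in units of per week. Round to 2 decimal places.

From N(t) = N₀·e^(rt): e^(r·10) = 119000/3576 = 33.277.
r·10 = ln(33.277) = 3.5049, so r = 3.5049/10 = 0.35049.

0.35 per week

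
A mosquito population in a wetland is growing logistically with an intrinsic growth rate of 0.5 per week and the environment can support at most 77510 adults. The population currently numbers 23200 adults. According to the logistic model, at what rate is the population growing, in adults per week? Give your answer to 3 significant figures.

8130 adults per week

dN/dt = rN(1 − N/K) = 0.5 × 23200 × (1 − 23200/77510).
1 − 23200/77510 = 0.70068; dN/dt = 0.5 × 23200 × 0.70068 = 8127.9.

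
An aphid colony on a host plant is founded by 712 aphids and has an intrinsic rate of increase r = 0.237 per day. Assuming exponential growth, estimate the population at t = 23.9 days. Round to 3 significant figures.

205000 aphids

N(t) = N₀·e^(rt) = 712 × e^(0.237×23.9) = 712 × e^5.664.
e^5.664 ≈ 288.39, so N ≈ 712 × 288.39 = 205331.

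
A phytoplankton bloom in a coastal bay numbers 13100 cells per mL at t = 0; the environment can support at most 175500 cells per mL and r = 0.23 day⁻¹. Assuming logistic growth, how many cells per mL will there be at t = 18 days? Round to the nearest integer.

146568 cells per mL

A = (K − N₀)/N₀ = (175500 − 13100)/13100 = 12.397.
N(t) = K/(1 + A·e^(−rt)) = 175500/(1 + 12.397×e^(−0.23×18)).
e^(−4.14) = 0.015923; denominator = 1 + 12.397×0.015923 = 1.1974.
N = 175500/1.1974 = 146568.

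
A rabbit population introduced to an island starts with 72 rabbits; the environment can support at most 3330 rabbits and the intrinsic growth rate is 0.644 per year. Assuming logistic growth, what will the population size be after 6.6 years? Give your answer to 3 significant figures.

2020 rabbits

A = (K − N₀)/N₀ = (3330 − 72)/72 = 45.25.
N(t) = K/(1 + A·e^(−rt)) = 3330/(1 + 45.25×e^(−0.644×6.6)).
e^(−4.25) = 0.014259; denominator = 1 + 45.25×0.014259 = 1.6452.
N = 3330/1.6452 = 2024.07.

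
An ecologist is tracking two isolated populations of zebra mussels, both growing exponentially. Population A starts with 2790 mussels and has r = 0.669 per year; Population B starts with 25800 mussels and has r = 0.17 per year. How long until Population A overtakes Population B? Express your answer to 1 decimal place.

Set 2790·e^(0.669t) = 25800·e^(0.17t).
e^((0.669 − 0.17)t) = 25800/2790 → e^(0.499·t) = 9.2473.
0.499·t = ln(9.2473) = 2.2243, so t = 2.2243/0.499 = 4.4576.

4.5 years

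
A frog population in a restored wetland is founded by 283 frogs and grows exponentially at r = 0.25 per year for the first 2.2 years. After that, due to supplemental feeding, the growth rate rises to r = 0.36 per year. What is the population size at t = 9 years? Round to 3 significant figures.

5670 frogs

Phase 1: N(2.2) = 283·e^(0.25×2.2) = 283·e^0.55 = 490.511.
Phase 2 runs for 9 − 2.2 = 6.8 years at r = 0.36.
N(9) = 490.511·e^(0.36×6.8) = 490.511·e^2.448 = 5672.85.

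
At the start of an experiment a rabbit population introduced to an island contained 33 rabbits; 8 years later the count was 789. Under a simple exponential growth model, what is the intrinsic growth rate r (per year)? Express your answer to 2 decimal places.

0.40 per year

From N(t) = N₀·e^(rt): e^(r·8) = 789/33 = 23.909.
r·8 = ln(23.909) = 3.1743, so r = 3.1743/8 = 0.39678.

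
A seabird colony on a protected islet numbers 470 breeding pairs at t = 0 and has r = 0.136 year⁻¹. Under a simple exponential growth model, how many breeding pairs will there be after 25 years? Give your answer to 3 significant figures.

14100 breeding pairs

N(t) = N₀·e^(rt) = 470 × e^(0.136×25) = 470 × e^3.4.
e^3.4 ≈ 29.964, so N ≈ 470 × 29.964 = 14083.1.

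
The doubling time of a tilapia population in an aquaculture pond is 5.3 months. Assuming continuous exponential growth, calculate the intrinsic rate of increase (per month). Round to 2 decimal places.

0.13 per month

r = ln(2)/t_d = 0.6931/5.3 = 0.13078.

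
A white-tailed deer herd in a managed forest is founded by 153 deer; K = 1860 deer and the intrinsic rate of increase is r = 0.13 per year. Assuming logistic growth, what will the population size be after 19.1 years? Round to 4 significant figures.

A = (K − N₀)/N₀ = (1860 − 153)/153 = 11.157.
N(t) = K/(1 + A·e^(−rt)) = 1860/(1 + 11.157×e^(−0.13×19.1)).
e^(−2.483) = 0.083492; denominator = 1 + 11.157×0.083492 = 1.9315.
N = 1860/1.9315 = 962.976.

963.0 deer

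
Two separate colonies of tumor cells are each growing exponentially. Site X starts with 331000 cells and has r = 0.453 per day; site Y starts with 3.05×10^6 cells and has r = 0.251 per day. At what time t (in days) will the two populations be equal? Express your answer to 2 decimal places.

Set 331000·e^(0.453t) = 3.05×10^6·e^(0.251t).
e^((0.453 − 0.251)t) = 3.05×10^6/331000 → e^(0.202·t) = 9.2145.
0.202·t = ln(9.2145) = 2.2208, so t = 2.2208/0.202 = 10.994.

10.99 days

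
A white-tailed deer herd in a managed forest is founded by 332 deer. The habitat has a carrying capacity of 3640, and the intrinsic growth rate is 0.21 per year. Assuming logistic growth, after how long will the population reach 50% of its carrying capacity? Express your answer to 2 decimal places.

10.95 years

A = (K − N₀)/N₀ = (3640 − 332)/332 = 9.9639.
Solve 3640/(1 + 9.9639·e^(−0.21t)) = 1820: 1 + 9.9639·e^(−0.21t) = 2, so e^(−0.21t) = 0.100363.
−0.21·t = ln(0.100363) = -2.299, so t = 2.299/0.21 = 10.947.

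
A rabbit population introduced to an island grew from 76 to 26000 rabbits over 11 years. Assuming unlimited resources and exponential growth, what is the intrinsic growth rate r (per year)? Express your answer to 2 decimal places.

0.53 per year

From N(t) = N₀·e^(rt): e^(r·11) = 26000/76 = 342.11.
r·11 = ln(342.11) = 5.8351, so r = 5.8351/11 = 0.53047.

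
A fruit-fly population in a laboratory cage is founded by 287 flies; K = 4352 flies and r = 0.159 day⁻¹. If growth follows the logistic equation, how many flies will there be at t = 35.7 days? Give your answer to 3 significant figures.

4150 flies

A = (K − N₀)/N₀ = (4352 − 287)/287 = 14.164.
N(t) = K/(1 + A·e^(−rt)) = 4352/(1 + 14.164×e^(−0.159×35.7)).
e^(−5.676) = 0.0034262; denominator = 1 + 14.164×0.0034262 = 1.0485.
N = 4352/1.0485 = 4150.58.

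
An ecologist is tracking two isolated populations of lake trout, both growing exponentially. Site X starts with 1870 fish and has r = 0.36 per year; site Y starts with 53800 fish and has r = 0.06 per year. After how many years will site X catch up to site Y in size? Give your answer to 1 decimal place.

11.2 years

Set 1870·e^(0.36t) = 53800·e^(0.06t).
e^((0.36 − 0.06)t) = 53800/1870 → e^(0.3·t) = 28.77.
0.3·t = ln(28.77) = 3.3593, so t = 3.3593/0.3 = 11.198.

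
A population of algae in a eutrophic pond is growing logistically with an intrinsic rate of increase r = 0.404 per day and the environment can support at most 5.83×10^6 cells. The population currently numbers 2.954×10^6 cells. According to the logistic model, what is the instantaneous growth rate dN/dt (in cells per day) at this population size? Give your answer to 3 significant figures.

589000 cells per day

dN/dt = rN(1 − N/K) = 0.404 × 2.954×10^6 × (1 − 2.954×10^6/5.83×10^6).
1 − 2.954×10^6/5.83×10^6 = 0.49331; dN/dt = 0.404 × 2.954×10^6 × 0.49331 = 5.88725×10^5.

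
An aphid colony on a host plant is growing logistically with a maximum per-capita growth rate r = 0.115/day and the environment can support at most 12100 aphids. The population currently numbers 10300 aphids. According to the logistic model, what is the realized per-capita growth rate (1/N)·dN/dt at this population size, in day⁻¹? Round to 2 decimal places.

0.02 per day

(1/N)·dN/dt = r(1 − N/K) = 0.115 × (1 − 10300/12100).
= 0.115 × 0.14876 = 0.017107.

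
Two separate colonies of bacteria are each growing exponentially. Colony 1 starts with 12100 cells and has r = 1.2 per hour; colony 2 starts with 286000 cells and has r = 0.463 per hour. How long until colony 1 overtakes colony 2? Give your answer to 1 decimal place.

Set 12100·e^(1.2t) = 286000·e^(0.463t).
e^((1.2 − 0.463)t) = 286000/12100 → e^(0.737·t) = 23.636.
0.737·t = ln(23.636) = 3.1628, so t = 3.1628/0.737 = 4.2914.

4.3 hours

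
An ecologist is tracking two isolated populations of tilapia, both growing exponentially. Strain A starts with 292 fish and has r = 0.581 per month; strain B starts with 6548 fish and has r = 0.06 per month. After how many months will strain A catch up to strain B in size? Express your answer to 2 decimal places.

Set 292·e^(0.581t) = 6548·e^(0.06t).
e^((0.581 − 0.06)t) = 6548/292 → e^(0.521·t) = 22.425.
0.521·t = ln(22.425) = 3.1102, so t = 3.1102/0.521 = 5.9696.

5.97 months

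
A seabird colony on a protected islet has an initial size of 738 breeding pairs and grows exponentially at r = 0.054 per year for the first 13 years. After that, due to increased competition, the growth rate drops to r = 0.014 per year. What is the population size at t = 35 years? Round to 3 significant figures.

Phase 1: N(13) = 738·e^(0.054×13) = 738·e^0.702 = 1489.12.
Phase 2 runs for 35 − 13 = 22 years at r = 0.014.
N(35) = 1489.12·e^(0.014×22) = 1489.12·e^0.308 = 2026.25.

2030 breeding pairs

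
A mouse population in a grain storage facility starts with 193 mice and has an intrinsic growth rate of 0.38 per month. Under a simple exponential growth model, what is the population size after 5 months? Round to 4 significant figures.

1290 mice

N(t) = N₀·e^(rt) = 193 × e^(0.38×5) = 193 × e^1.9.
e^1.9 ≈ 6.6859, so N ≈ 193 × 6.6859 = 1290.38.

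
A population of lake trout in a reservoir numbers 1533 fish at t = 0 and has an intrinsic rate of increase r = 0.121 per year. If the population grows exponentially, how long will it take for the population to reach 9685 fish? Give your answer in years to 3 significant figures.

Set N₀·e^(rt) = 9685: e^(0.121·t) = 9685/1533 = 6.3177.
0.121·t = ln(6.3177) = 1.8434, so t = 1.8434/0.121 = 15.234.

15.2 years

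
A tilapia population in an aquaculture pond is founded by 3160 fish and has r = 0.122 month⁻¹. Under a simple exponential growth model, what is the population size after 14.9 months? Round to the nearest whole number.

19460 fish

N(t) = N₀·e^(rt) = 3160 × e^(0.122×14.9) = 3160 × e^1.818.
e^1.818 ≈ 6.1583, so N ≈ 3160 × 6.1583 = 19460.2.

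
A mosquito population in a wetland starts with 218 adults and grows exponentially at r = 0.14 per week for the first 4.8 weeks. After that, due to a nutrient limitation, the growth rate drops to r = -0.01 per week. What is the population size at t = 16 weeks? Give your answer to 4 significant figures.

Phase 1: N(4.8) = 218·e^(0.14×4.8) = 218·e^0.672 = 426.877.
Phase 2 runs for 16 − 4.8 = 11.2 weeks at r = -0.01.
N(16) = 426.877·e^(-0.01×11.2) = 426.877·e^-0.112 = 381.647.

381.6 adults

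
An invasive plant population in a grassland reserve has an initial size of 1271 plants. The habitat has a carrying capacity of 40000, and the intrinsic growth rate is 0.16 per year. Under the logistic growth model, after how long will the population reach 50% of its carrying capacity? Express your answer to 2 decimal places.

A = (K − N₀)/N₀ = (40000 − 1271)/1271 = 30.471.
Solve 40000/(1 + 30.471·e^(−0.16t)) = 20000: 1 + 30.471·e^(−0.16t) = 2, so e^(−0.16t) = 0.0328178.
−0.16·t = ln(0.0328178) = -3.4168, so t = 3.4168/0.16 = 21.355.

21.35 years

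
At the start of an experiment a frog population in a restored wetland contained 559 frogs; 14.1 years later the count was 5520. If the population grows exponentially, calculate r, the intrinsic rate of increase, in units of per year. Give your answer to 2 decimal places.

From N(t) = N₀·e^(rt): e^(r·14.1) = 5520/559 = 9.8748.
r·14.1 = ln(9.8748) = 2.29, so r = 2.29/14.1 = 0.16241.

0.16 per year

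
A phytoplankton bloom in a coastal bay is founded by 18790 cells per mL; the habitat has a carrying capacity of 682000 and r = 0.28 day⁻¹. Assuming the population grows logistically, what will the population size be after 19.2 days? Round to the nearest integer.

586269 cells per mL

A = (K − N₀)/N₀ = (682000 − 18790)/18790 = 35.296.
N(t) = K/(1 + A·e^(−rt)) = 682000/(1 + 35.296×e^(−0.28×19.2)).
e^(−5.376) = 0.0046263; denominator = 1 + 35.296×0.0046263 = 1.1633.
N = 682000/1.1633 = 586269.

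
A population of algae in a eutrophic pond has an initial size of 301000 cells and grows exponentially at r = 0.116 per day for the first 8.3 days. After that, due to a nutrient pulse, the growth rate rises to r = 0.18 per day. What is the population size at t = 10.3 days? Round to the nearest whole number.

Phase 1: N(8.3) = 301000·e^(0.116×8.3) = 301000·e^0.9628 = 788325.
Phase 2 runs for 10.3 − 8.3 = 2 days at r = 0.18.
N(10.3) = 788325·e^(0.18×2) = 788325·e^0.36 = 1.129929×10^6.

1129929 cells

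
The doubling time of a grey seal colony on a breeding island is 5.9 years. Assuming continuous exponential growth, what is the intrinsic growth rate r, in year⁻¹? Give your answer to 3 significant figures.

0.117 per year

r = ln(2)/t_d = 0.6931/5.9 = 0.11748.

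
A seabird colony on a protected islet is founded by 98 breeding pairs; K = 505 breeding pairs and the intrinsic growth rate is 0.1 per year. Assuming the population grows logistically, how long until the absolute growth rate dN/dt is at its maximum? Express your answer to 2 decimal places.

Logistic growth is fastest at N = K/2 = 252.5.
A = (K − N₀)/N₀ = 4.1531. Set K/(1 + A·e^(−rt)) = K/2 → A·e^(−rt) = 1.
e^(−0.1t) = 1/4.1531 = 0.240786, so t = ln(4.1531)/0.1 = 1.4238/0.1 = 14.238.

14.24 years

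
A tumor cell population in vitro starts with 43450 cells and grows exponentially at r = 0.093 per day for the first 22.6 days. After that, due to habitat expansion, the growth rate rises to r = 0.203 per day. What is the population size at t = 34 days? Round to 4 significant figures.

Phase 1: N(22.6) = 43450·e^(0.093×22.6) = 43450·e^2.102 = 355459.
Phase 2 runs for 34 − 22.6 = 11.4 days at r = 0.203.
N(34) = 355459·e^(0.203×11.4) = 355459·e^2.314 = 3.59612×10^6.

3596000 cells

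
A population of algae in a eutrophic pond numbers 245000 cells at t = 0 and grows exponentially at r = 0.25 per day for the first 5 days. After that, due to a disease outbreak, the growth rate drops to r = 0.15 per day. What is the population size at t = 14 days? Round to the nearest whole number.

Phase 1: N(5) = 245000·e^(0.25×5) = 245000·e^1.25 = 855134.
Phase 2 runs for 14 − 5 = 9 days at r = 0.15.
N(14) = 855134·e^(0.15×9) = 855134·e^1.35 = 3.298616×10^6.

3298616 cells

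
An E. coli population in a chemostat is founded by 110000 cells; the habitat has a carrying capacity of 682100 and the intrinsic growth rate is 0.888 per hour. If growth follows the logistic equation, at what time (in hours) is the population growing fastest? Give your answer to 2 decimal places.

1.86 hours

Logistic growth is fastest at N = K/2 = 341050.
A = (K − N₀)/N₀ = 5.2009. Set K/(1 + A·e^(−rt)) = K/2 → A·e^(−rt) = 1.
e^(−0.888t) = 1/5.2009 = 0.192274, so t = ln(5.2009)/0.888 = 1.6488/0.888 = 1.8568.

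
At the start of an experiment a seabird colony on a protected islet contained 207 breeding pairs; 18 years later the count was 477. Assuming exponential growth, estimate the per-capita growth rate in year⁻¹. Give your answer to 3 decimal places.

From N(t) = N₀·e^(rt): e^(r·18) = 477/207 = 2.3043.
r·18 = ln(2.3043) = 0.8348, so r = 0.8348/18 = 0.046378.

0.046 per year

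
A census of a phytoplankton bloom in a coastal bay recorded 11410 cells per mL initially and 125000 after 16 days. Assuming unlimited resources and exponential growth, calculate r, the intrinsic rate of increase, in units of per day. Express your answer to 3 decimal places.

0.150 per day

From N(t) = N₀·e^(rt): e^(r·16) = 125000/11410 = 10.955.
r·16 = ln(10.955) = 2.3938, so r = 2.3938/16 = 0.14961.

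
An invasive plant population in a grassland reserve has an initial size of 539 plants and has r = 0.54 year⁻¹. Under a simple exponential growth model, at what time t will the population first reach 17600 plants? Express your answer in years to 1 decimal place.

6.5 years

Set N₀·e^(rt) = 17600: e^(0.54·t) = 17600/539 = 32.653.
0.54·t = ln(32.653) = 3.4859, so t = 3.4859/0.54 = 6.4554.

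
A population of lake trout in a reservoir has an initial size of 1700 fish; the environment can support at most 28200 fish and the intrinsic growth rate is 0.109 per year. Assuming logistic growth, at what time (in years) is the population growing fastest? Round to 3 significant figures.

25.2 years

Logistic growth is fastest at N = K/2 = 14100.
A = (K − N₀)/N₀ = 15.588. Set K/(1 + A·e^(−rt)) = K/2 → A·e^(−rt) = 1.
e^(−0.109t) = 1/15.588 = 0.0641509, so t = ln(15.588)/0.109 = 2.7465/0.109 = 25.197.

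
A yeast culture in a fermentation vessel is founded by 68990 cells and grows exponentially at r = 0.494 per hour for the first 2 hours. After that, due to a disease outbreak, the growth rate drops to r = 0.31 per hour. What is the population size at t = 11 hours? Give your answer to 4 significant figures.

Phase 1: N(2) = 68990·e^(0.494×2) = 68990·e^0.988 = 185297.
Phase 2 runs for 11 − 2 = 9 hours at r = 0.31.
N(11) = 185297·e^(0.31×9) = 185297·e^2.79 = 3.016829×10^6.

3017000 cells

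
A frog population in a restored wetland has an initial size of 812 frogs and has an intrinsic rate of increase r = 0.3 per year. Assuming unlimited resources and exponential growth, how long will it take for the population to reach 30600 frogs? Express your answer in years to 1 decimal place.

12.1 years

Set N₀·e^(rt) = 30600: e^(0.3·t) = 30600/812 = 37.685.
0.3·t = ln(37.685) = 3.6293, so t = 3.6293/0.3 = 12.098.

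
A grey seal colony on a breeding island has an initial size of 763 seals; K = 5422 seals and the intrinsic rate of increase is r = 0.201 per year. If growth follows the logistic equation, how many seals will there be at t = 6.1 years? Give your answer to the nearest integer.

A = (K − N₀)/N₀ = (5422 − 763)/763 = 6.1062.
N(t) = K/(1 + A·e^(−rt)) = 5422/(1 + 6.1062×e^(−0.201×6.1)).
e^(−1.226) = 0.29343; denominator = 1 + 6.1062×0.29343 = 2.7918.
N = 5422/2.7918 = 1942.14.

1942 seals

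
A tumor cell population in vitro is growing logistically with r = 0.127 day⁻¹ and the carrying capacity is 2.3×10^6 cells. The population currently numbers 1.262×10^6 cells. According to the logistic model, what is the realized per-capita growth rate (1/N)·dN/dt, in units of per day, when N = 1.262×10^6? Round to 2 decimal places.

(1/N)·dN/dt = r(1 − N/K) = 0.127 × (1 − 1.262×10^6/2.3×10^6).
= 0.127 × 0.4513 = 0.057316.

0.06 per day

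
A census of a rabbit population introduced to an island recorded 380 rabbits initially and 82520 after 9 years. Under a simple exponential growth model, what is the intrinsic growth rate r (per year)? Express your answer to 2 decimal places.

0.60 per year

From N(t) = N₀·e^(rt): e^(r·9) = 82520/380 = 217.16.
r·9 = ln(217.16) = 5.3806, so r = 5.3806/9 = 0.59785.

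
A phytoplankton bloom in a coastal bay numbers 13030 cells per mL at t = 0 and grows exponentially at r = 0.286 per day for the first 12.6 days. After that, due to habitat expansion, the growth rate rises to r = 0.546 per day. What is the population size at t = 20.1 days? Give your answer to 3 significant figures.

28700000 cells per mL

Phase 1: N(12.6) = 13030·e^(0.286×12.6) = 13030·e^3.604 = 478595.
Phase 2 runs for 20.1 − 12.6 = 7.5 days at r = 0.546.
N(20.1) = 478595·e^(0.546×7.5) = 478595·e^4.095 = 2.873452×10^7.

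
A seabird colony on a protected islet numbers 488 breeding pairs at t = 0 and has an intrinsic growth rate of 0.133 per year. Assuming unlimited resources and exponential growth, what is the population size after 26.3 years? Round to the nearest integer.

16126 breeding pairs

N(t) = N₀·e^(rt) = 488 × e^(0.133×26.3) = 488 × e^3.498.
e^3.498 ≈ 33.046, so N ≈ 488 × 33.046 = 16126.4.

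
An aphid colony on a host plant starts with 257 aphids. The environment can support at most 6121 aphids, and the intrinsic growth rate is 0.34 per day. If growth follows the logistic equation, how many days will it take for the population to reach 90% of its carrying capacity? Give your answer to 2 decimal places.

A = (K − N₀)/N₀ = (6121 − 257)/257 = 22.817.
Solve 6121/(1 + 22.817·e^(−0.34t)) = 5508.9: 1 + 22.817·e^(−0.34t) = 1.1111, so e^(−0.34t) = 0.00486964.
−0.34·t = ln(0.00486964) = -5.3247, so t = 5.3247/0.34 = 15.661.

15.66 days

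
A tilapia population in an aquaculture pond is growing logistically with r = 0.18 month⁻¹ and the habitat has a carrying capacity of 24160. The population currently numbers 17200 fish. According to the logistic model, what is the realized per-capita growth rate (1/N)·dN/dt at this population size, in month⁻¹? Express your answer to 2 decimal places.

0.05 per month

(1/N)·dN/dt = r(1 − N/K) = 0.18 × (1 − 17200/24160).
= 0.18 × 0.28808 = 0.051854.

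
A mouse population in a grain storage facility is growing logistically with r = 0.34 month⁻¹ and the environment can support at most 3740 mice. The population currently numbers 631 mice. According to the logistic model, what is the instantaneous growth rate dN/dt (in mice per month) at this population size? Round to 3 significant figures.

dN/dt = rN(1 − N/K) = 0.34 × 631 × (1 − 631/3740).
1 − 631/3740 = 0.83128; dN/dt = 0.34 × 631 × 0.83128 = 178.34.

178 mice per month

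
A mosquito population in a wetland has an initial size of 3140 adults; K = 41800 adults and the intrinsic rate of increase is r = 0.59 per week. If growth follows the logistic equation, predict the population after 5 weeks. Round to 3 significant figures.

A = (K − N₀)/N₀ = (41800 − 3140)/3140 = 12.312.
N(t) = K/(1 + A·e^(−rt)) = 41800/(1 + 12.312×e^(−0.59×5)).
e^(−2.95) = 0.05234; denominator = 1 + 12.312×0.05234 = 1.6444.
N = 41800/1.6444 = 25419.4.

25400 adults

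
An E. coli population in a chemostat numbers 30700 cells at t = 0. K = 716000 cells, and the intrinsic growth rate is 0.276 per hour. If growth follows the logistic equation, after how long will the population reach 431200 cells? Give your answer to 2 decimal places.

12.75 hours

A = (K − N₀)/N₀ = (716000 − 30700)/30700 = 22.322.
Solve 716000/(1 + 22.322·e^(−0.276t)) = 431200: 1 + 22.322·e^(−0.276t) = 1.6605, so e^(−0.276t) = 0.0295882.
−0.276·t = ln(0.0295882) = -3.5204, so t = 3.5204/0.276 = 12.755.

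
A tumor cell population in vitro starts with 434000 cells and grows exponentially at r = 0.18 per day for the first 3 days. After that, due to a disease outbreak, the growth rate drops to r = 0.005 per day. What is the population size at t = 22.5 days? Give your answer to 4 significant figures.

Phase 1: N(3) = 434000·e^(0.18×3) = 434000·e^0.54 = 744747.
Phase 2 runs for 22.5 − 3 = 19.5 days at r = 0.005.
N(22.5) = 744747·e^(0.005×19.5) = 744747·e^0.0975 = 821018.

821000 cells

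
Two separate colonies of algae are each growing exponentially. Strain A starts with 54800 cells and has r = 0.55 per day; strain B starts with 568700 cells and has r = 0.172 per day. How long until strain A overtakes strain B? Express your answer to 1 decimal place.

6.2 days

Set 54800·e^(0.55t) = 568700·e^(0.172t).
e^((0.55 − 0.172)t) = 568700/54800 → e^(0.378·t) = 10.378.
0.378·t = ln(10.378) = 2.3397, so t = 2.3397/0.378 = 6.1896.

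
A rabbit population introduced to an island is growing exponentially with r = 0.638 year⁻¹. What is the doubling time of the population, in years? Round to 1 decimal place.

Doubling time t_d = ln(2)/r = 0.6931/0.638 = 1.0864.

1.1 years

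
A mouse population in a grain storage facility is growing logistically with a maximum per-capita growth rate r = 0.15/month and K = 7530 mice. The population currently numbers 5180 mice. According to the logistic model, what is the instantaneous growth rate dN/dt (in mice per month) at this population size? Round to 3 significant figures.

242 mice per month

dN/dt = rN(1 − N/K) = 0.15 × 5180 × (1 − 5180/7530).
1 − 5180/7530 = 0.31208; dN/dt = 0.15 × 5180 × 0.31208 = 242.49.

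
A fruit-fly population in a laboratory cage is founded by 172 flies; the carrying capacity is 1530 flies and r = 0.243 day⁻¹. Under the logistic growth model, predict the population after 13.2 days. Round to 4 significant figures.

A = (K − N₀)/N₀ = (1530 − 172)/172 = 7.8953.
N(t) = K/(1 + A·e^(−rt)) = 1530/(1 + 7.8953×e^(−0.243×13.2)).
e^(−3.208) = 0.040454; denominator = 1 + 7.8953×0.040454 = 1.3194.
N = 1530/1.3194 = 1159.62.

1160 flies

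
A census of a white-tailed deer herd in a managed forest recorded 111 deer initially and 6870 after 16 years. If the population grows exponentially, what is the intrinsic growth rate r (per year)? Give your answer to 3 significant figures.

From N(t) = N₀·e^(rt): e^(r·16) = 6870/111 = 61.892.
r·16 = ln(61.892) = 4.1254, so r = 4.1254/16 = 0.25784.

0.258 per year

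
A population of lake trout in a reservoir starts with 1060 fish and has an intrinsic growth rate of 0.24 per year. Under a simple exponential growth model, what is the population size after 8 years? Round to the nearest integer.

N(t) = N₀·e^(rt) = 1060 × e^(0.24×8) = 1060 × e^1.92.
e^1.92 ≈ 6.821, so N ≈ 1060 × 6.821 = 7230.22.

7230 fish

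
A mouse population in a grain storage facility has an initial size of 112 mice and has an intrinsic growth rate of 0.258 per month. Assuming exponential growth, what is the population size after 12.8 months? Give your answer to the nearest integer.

3044 mice

N(t) = N₀·e^(rt) = 112 × e^(0.258×12.8) = 112 × e^3.302.
e^3.302 ≈ 27.178, so N ≈ 112 × 27.178 = 3043.91.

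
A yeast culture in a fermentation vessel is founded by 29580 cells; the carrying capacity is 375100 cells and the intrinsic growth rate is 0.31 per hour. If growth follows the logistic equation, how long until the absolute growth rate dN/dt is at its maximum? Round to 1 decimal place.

Logistic growth is fastest at N = K/2 = 187550.
A = (K − N₀)/N₀ = 11.681. Set K/(1 + A·e^(−rt)) = K/2 → A·e^(−rt) = 1.
e^(−0.31t) = 1/11.681 = 0.0856101, so t = ln(11.681)/0.31 = 2.458/0.31 = 7.9289.

7.9 hours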